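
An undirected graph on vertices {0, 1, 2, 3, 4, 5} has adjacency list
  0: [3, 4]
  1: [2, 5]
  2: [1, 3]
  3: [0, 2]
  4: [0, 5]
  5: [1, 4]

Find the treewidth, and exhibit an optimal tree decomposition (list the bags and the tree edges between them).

Treewidth 2.
One such decomposition:
Bags: B1 = {1, 2, 3}  B2 = {1, 3, 5}  B3 = {3, 4, 5}  B4 = {0, 3, 4}
Tree: B1–B2, B2–B3, B3–B4

Every bag has size at most 3, so the width is 3 − 1 = 2 and tw(G) ≤ 2. For the lower bound, G contains the cycle 3–2–1–5–4–0–3, so G is not a forest; only forests have treewidth ≤ 1, hence tw(G) ≥ 2. The upper and lower bounds meet at 2, so that is the treewidth.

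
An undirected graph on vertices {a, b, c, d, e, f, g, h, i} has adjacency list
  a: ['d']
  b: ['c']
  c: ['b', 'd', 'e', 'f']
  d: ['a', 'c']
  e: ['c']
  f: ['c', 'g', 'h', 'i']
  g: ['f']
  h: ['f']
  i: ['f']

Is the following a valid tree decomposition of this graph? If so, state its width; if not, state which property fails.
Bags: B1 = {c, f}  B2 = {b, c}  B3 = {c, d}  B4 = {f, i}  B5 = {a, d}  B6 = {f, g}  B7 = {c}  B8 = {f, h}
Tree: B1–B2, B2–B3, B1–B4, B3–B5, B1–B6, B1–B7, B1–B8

No — vertex e appears in no bag.

A tree decomposition must satisfy three properties: every vertex lies in some bag; for every edge, both endpoints lie together in some bag; and for every vertex, the bags containing it form a connected subtree. Here vertex e appears in no bag, so the decomposition is invalid.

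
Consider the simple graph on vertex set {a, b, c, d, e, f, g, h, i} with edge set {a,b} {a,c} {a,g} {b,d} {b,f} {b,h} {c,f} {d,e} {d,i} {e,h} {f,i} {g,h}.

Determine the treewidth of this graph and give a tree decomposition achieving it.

Treewidth 3.
One such decomposition:
Bags: B1 = {a, c, f, g}  B2 = {a, b, f, g}  B3 = {b, f, g, h}  B4 = {b, f, h, i}  B5 = {b, d, h, i}  B6 = {d, e, h, i}
Tree: B1–B2, B2–B3, B3–B4, B4–B5, B5–B6

Each bag holds 4 vertices, so the decomposition has width 3, which upper-bounds the treewidth. For the lower bound: the 4 vertex sets {a,c,g}, {f}, {b}, {d,e,h,i} are disjoint, each induces a connected subgraph, and every pair is joined by at least one edge of G. Contracting each set to a single vertex therefore yields K_{4} as a minor, and since treewidth is minor-monotone, tw(G) ≥ tw(K_{4}) = 3. Therefore the treewidth is 3.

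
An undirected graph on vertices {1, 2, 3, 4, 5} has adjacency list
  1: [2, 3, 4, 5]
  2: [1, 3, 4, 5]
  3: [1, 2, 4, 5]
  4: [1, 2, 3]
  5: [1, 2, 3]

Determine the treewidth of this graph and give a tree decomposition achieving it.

Treewidth 3.
One optimal decomposition is:
Bags: B1 = {1, 2, 3, 4}  B2 = {1, 2, 3, 5}
Tree: B1–B2

Each bag holds 4 vertices, so the decomposition has width 3, which upper-bounds the treewidth. On the other hand G contains the 4-clique {1, 2, 3, 4}. A clique must lie in a single bag of any decomposition, so no decomposition can have width below 3. Hence tw(G) = 3 exactly.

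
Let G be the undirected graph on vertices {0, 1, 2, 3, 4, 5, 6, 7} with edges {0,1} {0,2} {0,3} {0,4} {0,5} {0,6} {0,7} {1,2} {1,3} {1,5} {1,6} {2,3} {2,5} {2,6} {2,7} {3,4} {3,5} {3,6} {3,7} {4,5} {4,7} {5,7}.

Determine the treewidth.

A width-4 tree decomposition is:
Bags: B1 = {0, 3, 4, 5, 7}  B2 = {0, 2, 3, 5, 7}  B3 = {0, 1, 2, 3, 5}  B4 = {0, 1, 2, 3, 6}
Tree: B1–B2, B2–B3, B3–B4
Every bag has size at most 5, so the width is 5 − 1 = 4 and tw(G) ≤ 4. Conversely, {0, 1, 2, 3, 5} is a clique of size 5, and the vertices of any clique must share a bag in every tree decomposition; so some bag has ≥ 5 vertices and tw(G) ≥ 4. Hence tw(G) = 4 exactly.

4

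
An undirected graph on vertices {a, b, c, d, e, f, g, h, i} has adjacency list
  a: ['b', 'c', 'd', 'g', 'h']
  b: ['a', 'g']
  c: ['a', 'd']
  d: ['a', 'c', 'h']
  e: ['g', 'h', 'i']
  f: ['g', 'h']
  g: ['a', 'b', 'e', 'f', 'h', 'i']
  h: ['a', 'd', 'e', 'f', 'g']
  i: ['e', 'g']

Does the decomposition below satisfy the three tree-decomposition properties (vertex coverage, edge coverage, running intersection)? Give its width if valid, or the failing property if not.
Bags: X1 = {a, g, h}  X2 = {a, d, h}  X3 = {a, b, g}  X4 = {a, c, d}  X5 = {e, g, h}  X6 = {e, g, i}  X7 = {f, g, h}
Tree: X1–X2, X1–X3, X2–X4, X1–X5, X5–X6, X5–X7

Every vertex of G appears in some bag (union = {a, b, c, d, e, f, g, h, i}); every edge is covered by a bag; and for each vertex v the set of bags containing v is connected in the bag tree. The decomposition is therefore valid. The largest bag has 3 vertices, so the width is 2.

Yes; width 2.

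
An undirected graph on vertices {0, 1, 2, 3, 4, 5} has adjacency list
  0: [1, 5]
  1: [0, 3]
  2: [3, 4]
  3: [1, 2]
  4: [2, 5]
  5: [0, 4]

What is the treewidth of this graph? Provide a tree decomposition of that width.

Treewidth 2.
Bags: B1 = {0, 1, 3}  B2 = {0, 2, 3}  B3 = {0, 2, 4}  B4 = {0, 4, 5}
Tree: B1–B2, B2–B3, B3–B4

Each bag holds 3 vertices, so the decomposition has width 2, which upper-bounds the treewidth. The edges 0–1–3–2–4–5–0 form a cycle, so G is not a tree and its treewidth is at least 2. Combining the bounds, tw(G) = 2.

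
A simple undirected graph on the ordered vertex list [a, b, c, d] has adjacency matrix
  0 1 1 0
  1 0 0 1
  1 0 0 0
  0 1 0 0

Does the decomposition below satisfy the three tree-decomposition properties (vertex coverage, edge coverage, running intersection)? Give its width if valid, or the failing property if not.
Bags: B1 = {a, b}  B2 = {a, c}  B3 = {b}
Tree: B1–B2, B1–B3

A tree decomposition must satisfy three properties: every vertex lies in some bag; for every edge, both endpoints lie together in some bag; and for every vertex, the bags containing it form a connected subtree. Here vertex d appears in no bag, so the decomposition is invalid.

No — vertex d appears in no bag.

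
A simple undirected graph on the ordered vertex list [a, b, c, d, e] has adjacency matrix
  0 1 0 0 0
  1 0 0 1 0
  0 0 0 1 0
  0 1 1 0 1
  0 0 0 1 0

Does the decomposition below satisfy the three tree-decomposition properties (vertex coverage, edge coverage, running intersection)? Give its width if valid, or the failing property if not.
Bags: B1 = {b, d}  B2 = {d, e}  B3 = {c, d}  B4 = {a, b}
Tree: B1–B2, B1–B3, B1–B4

Yes; width 1.

Checking the three conditions: (i) the bags cover all of {a, b, c, d, e}; (ii) for each edge, some bag contains both endpoints; (iii) the bags containing any fixed vertex form a subtree. All hold, so the decomposition is valid with width 2 − 1 = 1.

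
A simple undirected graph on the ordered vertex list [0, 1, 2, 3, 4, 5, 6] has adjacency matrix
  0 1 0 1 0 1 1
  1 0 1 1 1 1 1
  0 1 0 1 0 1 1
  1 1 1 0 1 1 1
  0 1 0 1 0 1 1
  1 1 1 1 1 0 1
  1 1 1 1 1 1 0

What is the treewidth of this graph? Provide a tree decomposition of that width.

Treewidth 4.
One such decomposition:
Bags: B1 = {0, 1, 3, 5, 6}  B2 = {1, 2, 3, 5, 6}  B3 = {1, 3, 4, 5, 6}
Tree: B1–B2, B2–B3

Each bag holds 5 vertices, so the decomposition has width 4, which upper-bounds the treewidth. Conversely, {0, 1, 3, 5, 6} is a clique of size 5, and the vertices of any clique must share a bag in every tree decomposition; so some bag has ≥ 5 vertices and tw(G) ≥ 4. Combining the bounds, tw(G) = 4.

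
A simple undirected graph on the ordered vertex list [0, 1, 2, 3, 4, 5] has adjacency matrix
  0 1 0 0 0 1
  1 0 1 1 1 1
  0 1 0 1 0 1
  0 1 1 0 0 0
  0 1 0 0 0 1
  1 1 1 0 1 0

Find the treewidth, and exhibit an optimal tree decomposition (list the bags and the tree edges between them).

Treewidth 2.
Bags: B1 = {1, 2, 3}  B2 = {1, 2, 5}  B3 = {0, 1, 5}  B4 = {1, 4, 5}
Tree: B1–B2, B2–B3, B3–B4

Each bag holds 3 vertices, so the decomposition has width 2, which upper-bounds the treewidth. Conversely, {1, 2, 3} is a clique of size 3, and the vertices of any clique must share a bag in every tree decomposition; so some bag has ≥ 3 vertices and tw(G) ≥ 2. The upper and lower bounds meet at 2, so that is the treewidth.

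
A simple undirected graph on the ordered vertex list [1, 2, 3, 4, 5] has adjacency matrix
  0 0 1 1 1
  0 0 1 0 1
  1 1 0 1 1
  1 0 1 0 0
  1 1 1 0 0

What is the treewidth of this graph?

2

A width-2 tree decomposition is:
Bags: B1 = {1, 3, 5}  B2 = {1, 3, 4}  B3 = {2, 3, 5}
Tree: B1–B2, B1–B3
The largest bag has 3 vertices, giving width 2; this decomposition certifies tw(G) ≤ 2. On the other hand G contains the 3-clique {1, 3, 4}. A clique must lie in a single bag of any decomposition, so no decomposition can have width below 2. Combining the bounds, tw(G) = 2.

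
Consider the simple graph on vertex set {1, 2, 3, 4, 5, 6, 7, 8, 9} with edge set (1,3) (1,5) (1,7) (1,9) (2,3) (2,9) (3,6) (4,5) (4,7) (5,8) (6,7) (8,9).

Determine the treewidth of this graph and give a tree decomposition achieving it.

Treewidth 3.
One optimal decomposition is:
Bags: B1 = {4, 5, 6, 7}  B2 = {1, 5, 6, 7}  B3 = {1, 3, 5, 6}  B4 = {1, 3, 5, 8}  B5 = {1, 3, 8, 9}  B6 = {2, 3, 8, 9}
Tree: B1–B2, B2–B3, B3–B4, B4–B5, B5–B6

The largest bag has 4 vertices, giving width 3; this decomposition certifies tw(G) ≤ 3. For the lower bound: the 4 vertex sets {4,6,7}, {5}, {1}, {2,3,8,9} are disjoint, each induces a connected subgraph, and every pair is joined by at least one edge of G. Contracting each set to a single vertex therefore yields K_{4} as a minor, and since treewidth is minor-monotone, tw(G) ≥ tw(K_{4}) = 3. Combining the bounds, tw(G) = 3.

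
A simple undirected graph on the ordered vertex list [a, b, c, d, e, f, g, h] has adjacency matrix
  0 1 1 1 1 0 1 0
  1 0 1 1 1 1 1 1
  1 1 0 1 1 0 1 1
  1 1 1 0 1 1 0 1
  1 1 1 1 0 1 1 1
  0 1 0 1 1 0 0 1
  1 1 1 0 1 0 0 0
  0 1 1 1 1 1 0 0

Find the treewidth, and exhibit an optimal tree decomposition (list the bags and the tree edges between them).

Treewidth 4.
Bags: B1 = {b, c, d, e, h}  B2 = {a, b, c, d, e}  B3 = {a, b, c, e, g}  B4 = {b, d, e, f, h}
Tree: B1–B2, B2–B3, B1–B4

The largest bag has 5 vertices, giving width 4; this decomposition certifies tw(G) ≤ 4. Conversely, {b, c, d, e, h} is a clique of size 5, and the vertices of any clique must share a bag in every tree decomposition; so some bag has ≥ 5 vertices and tw(G) ≥ 4. The upper and lower bounds meet at 4, so that is the treewidth.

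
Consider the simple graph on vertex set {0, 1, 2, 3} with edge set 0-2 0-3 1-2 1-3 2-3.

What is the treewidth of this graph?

A width-2 tree decomposition is:
Bags: B1 = {1, 2, 3}  B2 = {0, 2, 3}
Tree: B1–B2
Each bag holds 3 vertices, so the decomposition has width 2, which upper-bounds the treewidth. On the other hand G contains the 3-clique {0, 2, 3}. A clique must lie in a single bag of any decomposition, so no decomposition can have width below 2. The upper and lower bounds meet at 2, so that is the treewidth.

2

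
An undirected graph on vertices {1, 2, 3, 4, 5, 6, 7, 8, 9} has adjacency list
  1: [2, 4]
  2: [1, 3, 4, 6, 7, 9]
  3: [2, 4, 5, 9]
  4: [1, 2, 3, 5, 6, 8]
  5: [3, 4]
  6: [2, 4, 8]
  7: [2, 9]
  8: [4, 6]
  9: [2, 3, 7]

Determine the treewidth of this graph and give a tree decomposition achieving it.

Every bag has size at most 3, so the width is 3 − 1 = 2 and tw(G) ≤ 2. For the lower bound, the 3 vertices {4, 6, 8} are pairwise adjacent, and any tree decomposition puts a clique entirely inside one bag — forcing width ≥ 2. The upper and lower bounds meet at 2, so that is the treewidth.

Treewidth 2.
One optimal decomposition is:
Bags: B1 = {2, 3, 4}  B2 = {3, 4, 5}  B3 = {2, 4, 6}  B4 = {2, 3, 9}  B5 = {2, 7, 9}  B6 = {4, 6, 8}  B7 = {1, 2, 4}
Tree: B1–B2, B1–B3, B1–B4, B4–B5, B3–B6, B3–B7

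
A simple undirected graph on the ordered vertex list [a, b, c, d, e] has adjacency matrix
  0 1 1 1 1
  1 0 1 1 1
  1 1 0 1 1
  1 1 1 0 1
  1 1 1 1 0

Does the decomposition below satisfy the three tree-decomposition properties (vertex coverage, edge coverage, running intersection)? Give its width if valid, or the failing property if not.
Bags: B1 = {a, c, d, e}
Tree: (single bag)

A tree decomposition must satisfy three properties: every vertex lies in some bag; for every edge, both endpoints lie together in some bag; and for every vertex, the bags containing it form a connected subtree. Here vertex b appears in no bag, so the decomposition is invalid.

No — vertex b appears in no bag.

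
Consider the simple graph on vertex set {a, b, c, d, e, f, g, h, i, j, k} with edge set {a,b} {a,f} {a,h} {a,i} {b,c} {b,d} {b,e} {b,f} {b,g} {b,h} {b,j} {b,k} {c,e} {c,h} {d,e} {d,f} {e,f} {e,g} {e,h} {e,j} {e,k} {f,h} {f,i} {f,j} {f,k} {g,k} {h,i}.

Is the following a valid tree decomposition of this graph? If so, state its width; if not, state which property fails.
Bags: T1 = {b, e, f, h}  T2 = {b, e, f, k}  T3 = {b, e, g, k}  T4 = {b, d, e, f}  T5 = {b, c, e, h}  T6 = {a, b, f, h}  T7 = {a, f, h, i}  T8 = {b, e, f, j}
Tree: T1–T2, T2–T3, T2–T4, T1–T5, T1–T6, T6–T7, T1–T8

Every vertex of G appears in some bag (union = {a, b, c, d, e, f, g, h, i, j, k}); every edge is covered by a bag; and for each vertex v the set of bags containing v is connected in the bag tree. The decomposition is therefore valid. The largest bag has 4 vertices, so the width is 3.

Yes; width 3.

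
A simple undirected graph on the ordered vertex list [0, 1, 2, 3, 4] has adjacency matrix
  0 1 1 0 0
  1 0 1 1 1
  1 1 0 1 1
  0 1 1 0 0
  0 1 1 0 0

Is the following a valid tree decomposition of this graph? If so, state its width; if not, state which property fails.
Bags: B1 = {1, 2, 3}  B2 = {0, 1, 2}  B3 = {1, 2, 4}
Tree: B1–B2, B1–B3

Yes; width 2.

Vertex coverage: the bags together contain {0, 1, 2, 3, 4}, the full vertex set. Edge coverage: each edge of G has both endpoints in at least one bag. Running intersection: for every vertex, the bags containing it form a connected subtree. All three properties hold, so this is a valid tree decomposition of width max|bag| − 1 = 2, and hence tw(G) ≤ 2.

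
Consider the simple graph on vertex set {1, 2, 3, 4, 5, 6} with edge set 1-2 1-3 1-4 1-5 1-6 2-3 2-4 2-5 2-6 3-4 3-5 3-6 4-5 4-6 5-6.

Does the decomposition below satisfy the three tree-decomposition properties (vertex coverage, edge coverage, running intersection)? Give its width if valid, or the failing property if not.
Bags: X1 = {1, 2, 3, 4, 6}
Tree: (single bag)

A tree decomposition must satisfy three properties: every vertex lies in some bag; for every edge, both endpoints lie together in some bag; and for every vertex, the bags containing it form a connected subtree. Here vertex 5 appears in no bag, so the decomposition is invalid.

No — vertex 5 appears in no bag.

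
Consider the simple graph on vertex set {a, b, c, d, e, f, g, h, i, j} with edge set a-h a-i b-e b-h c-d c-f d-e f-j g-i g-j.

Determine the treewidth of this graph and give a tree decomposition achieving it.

Every bag has size at most 3, so the width is 3 − 1 = 2 and tw(G) ≤ 2. Since d–c–f–j–g–i–a–h–b–e–d is a cycle in G, G is not acyclic. Forests are exactly the graphs of treewidth ≤ 1, so tw(G) ≥ 2. Therefore the treewidth is 2.

Treewidth 2.
Bags: B1 = {c, d, f}  B2 = {d, f, j}  B3 = {d, g, j}  B4 = {d, g, i}  B5 = {a, d, i}  B6 = {a, d, h}  B7 = {b, d, h}  B8 = {b, d, e}
Tree: B1–B2, B2–B3, B3–B4, B4–B5, B5–B6, B6–B7, B7–B8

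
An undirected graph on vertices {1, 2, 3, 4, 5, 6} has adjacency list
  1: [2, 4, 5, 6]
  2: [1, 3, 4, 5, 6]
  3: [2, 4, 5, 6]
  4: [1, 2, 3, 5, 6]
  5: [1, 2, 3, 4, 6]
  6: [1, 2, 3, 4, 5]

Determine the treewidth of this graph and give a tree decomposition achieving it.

The largest bag has 5 vertices, giving width 4; this decomposition certifies tw(G) ≤ 4. Conversely, {1, 2, 4, 5, 6} is a clique of size 5, and the vertices of any clique must share a bag in every tree decomposition; so some bag has ≥ 5 vertices and tw(G) ≥ 4. The upper and lower bounds meet at 4, so that is the treewidth.

Treewidth 4.
One optimal decomposition is:
Bags: B1 = {1, 2, 4, 5, 6}  B2 = {2, 3, 4, 5, 6}
Tree: B1–B2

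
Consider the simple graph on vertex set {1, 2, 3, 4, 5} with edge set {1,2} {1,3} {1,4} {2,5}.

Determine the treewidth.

A width-1 tree decomposition is:
Bags: B1 = {1, 2}  B2 = {2, 5}  B3 = {1, 4}  B4 = {1, 3}
Tree: B1–B2, B1–B3, B3–B4
Each bag holds 2 vertices, so the decomposition has width 1, which upper-bounds the treewidth. Any graph with an edge has treewidth ≥ 1, and G has the edge 2–1. Therefore the treewidth is 1.

1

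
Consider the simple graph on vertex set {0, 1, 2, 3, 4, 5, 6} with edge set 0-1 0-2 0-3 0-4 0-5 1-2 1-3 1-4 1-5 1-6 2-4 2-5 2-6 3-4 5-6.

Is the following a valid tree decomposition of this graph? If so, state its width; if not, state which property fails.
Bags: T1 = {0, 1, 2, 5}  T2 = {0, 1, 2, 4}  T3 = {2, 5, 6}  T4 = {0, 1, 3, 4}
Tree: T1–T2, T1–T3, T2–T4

No — edge (1,6) lies in no bag.

A tree decomposition must satisfy three properties: every vertex lies in some bag; for every edge, both endpoints lie together in some bag; and for every vertex, the bags containing it form a connected subtree. Here edge (1,6) lies in no bag, so the decomposition is invalid.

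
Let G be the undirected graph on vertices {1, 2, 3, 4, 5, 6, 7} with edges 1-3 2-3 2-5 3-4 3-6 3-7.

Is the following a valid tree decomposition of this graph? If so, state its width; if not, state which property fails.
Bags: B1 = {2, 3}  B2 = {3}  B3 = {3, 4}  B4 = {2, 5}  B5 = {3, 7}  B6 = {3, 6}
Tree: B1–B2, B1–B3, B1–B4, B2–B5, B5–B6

A tree decomposition must satisfy three properties: every vertex lies in some bag; for every edge, both endpoints lie together in some bag; and for every vertex, the bags containing it form a connected subtree. Here vertex 1 appears in no bag, so the decomposition is invalid.

No — vertex 1 appears in no bag.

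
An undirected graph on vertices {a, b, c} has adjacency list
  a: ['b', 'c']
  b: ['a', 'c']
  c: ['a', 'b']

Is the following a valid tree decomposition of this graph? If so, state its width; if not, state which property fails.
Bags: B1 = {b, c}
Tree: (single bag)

No — vertex a appears in no bag.

A tree decomposition must satisfy three properties: every vertex lies in some bag; for every edge, both endpoints lie together in some bag; and for every vertex, the bags containing it form a connected subtree. Here vertex a appears in no bag, so the decomposition is invalid.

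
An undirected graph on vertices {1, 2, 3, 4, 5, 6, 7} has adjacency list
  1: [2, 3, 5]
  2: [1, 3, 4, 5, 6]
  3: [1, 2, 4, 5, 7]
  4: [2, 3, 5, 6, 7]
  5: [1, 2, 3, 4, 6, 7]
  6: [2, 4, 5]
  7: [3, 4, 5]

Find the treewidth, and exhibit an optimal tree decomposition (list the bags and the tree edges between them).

Each bag holds 4 vertices, so the decomposition has width 3, which upper-bounds the treewidth. On the other hand G contains the 4-clique {1, 2, 3, 5}. A clique must lie in a single bag of any decomposition, so no decomposition can have width below 3. Therefore the treewidth is 3.

Treewidth 3.
Bags: B1 = {2, 3, 4, 5}  B2 = {2, 4, 5, 6}  B3 = {1, 2, 3, 5}  B4 = {3, 4, 5, 7}
Tree: B1–B2, B1–B3, B1–B4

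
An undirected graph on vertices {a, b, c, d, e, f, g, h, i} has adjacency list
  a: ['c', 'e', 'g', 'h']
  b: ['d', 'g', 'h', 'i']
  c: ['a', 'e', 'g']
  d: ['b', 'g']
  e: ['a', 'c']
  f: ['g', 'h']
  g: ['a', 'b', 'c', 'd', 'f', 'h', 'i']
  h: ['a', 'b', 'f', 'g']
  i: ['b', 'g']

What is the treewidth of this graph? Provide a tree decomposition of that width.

Treewidth 2.
Bags: B1 = {b, g, h}  B2 = {a, g, h}  B3 = {f, g, h}  B4 = {a, c, g}  B5 = {b, g, i}  B6 = {b, d, g}  B7 = {a, c, e}
Tree: B1–B2, B2–B3, B2–B4, B1–B5, B1–B6, B4–B7

The largest bag has 3 vertices, giving width 2; this decomposition certifies tw(G) ≤ 2. For the lower bound, the 3 vertices {b, d, g} are pairwise adjacent, and any tree decomposition puts a clique entirely inside one bag — forcing width ≥ 2. Combining the bounds, tw(G) = 2.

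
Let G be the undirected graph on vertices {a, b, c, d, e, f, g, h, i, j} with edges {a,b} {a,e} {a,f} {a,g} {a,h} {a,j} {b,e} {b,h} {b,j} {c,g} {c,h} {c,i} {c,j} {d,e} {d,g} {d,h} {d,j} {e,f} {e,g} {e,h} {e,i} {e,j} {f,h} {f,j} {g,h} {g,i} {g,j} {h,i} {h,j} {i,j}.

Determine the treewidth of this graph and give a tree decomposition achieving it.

The largest bag has 5 vertices, giving width 4; this decomposition certifies tw(G) ≤ 4. Conversely, {d, e, g, h, j} is a clique of size 5, and the vertices of any clique must share a bag in every tree decomposition; so some bag has ≥ 5 vertices and tw(G) ≥ 4. Combining the bounds, tw(G) = 4.

Treewidth 4.
One optimal decomposition is:
Bags: B1 = {a, e, g, h, j}  B2 = {a, b, e, h, j}  B3 = {a, e, f, h, j}  B4 = {e, g, h, i, j}  B5 = {d, e, g, h, j}  B6 = {c, g, h, i, j}
Tree: B1–B2, B1–B3, B1–B4, B4–B5, B4–B6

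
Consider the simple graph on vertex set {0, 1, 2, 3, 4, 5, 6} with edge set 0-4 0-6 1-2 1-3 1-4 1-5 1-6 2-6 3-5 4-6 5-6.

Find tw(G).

A width-2 tree decomposition is:
Bags: B1 = {1, 4, 6}  B2 = {0, 4, 6}  B3 = {1, 2, 6}  B4 = {1, 5, 6}  B5 = {1, 3, 5}
Tree: B1–B2, B1–B3, B3–B4, B4–B5
The largest bag has 3 vertices, giving width 2; this decomposition certifies tw(G) ≤ 2. Conversely, {0, 4, 6} is a clique of size 3, and the vertices of any clique must share a bag in every tree decomposition; so some bag has ≥ 3 vertices and tw(G) ≥ 2. Hence tw(G) = 2 exactly.

2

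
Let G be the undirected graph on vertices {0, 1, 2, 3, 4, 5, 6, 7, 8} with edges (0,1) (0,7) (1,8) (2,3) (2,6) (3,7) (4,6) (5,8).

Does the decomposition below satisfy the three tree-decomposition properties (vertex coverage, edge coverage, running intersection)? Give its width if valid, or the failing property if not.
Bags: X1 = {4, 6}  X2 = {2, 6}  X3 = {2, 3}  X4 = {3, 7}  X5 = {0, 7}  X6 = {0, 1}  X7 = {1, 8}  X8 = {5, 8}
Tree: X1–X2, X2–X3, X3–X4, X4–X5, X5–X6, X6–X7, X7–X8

Yes; width 1.

Every vertex of G appears in some bag (union = {0, 1, 2, 3, 4, 5, 6, 7, 8}); every edge is covered by a bag; and for each vertex v the set of bags containing v is connected in the bag tree. The decomposition is therefore valid. The largest bag has 2 vertices, so the width is 1.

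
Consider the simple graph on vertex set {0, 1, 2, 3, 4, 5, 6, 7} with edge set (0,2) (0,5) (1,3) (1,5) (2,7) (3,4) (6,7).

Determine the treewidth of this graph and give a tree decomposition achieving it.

Treewidth 1.
One optimal decomposition is:
Bags: B1 = {6, 7}  B2 = {2, 7}  B3 = {0, 2}  B4 = {0, 5}  B5 = {1, 5}  B6 = {1, 3}  B7 = {3, 4}
Tree: B1–B2, B2–B3, B3–B4, B4–B5, B5–B6, B6–B7

Each bag holds 2 vertices, so the decomposition has width 1, which upper-bounds the treewidth. Any graph with an edge has treewidth ≥ 1, and G has the edge 6–7. Combining the bounds, tw(G) = 1.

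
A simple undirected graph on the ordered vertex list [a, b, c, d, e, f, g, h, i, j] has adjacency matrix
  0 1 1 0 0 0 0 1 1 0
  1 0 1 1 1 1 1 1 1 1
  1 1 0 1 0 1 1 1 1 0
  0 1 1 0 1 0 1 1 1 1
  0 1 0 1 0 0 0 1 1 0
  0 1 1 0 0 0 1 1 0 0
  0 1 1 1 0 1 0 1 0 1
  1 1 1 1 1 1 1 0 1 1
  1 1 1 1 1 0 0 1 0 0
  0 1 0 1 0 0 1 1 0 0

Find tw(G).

A width-4 tree decomposition is:
Bags: B1 = {b, c, f, g, h}  B2 = {b, c, d, g, h}  B3 = {b, c, d, h, i}  B4 = {a, b, c, h, i}  B5 = {b, d, e, h, i}  B6 = {b, d, g, h, j}
Tree: B1–B2, B2–B3, B3–B4, B3–B5, B2–B6
Every bag has size at most 5, so the width is 5 − 1 = 4 and tw(G) ≤ 4. For the lower bound, the 5 vertices {b, d, g, h, j} are pairwise adjacent, and any tree decomposition puts a clique entirely inside one bag — forcing width ≥ 4. Therefore the treewidth is 4.

4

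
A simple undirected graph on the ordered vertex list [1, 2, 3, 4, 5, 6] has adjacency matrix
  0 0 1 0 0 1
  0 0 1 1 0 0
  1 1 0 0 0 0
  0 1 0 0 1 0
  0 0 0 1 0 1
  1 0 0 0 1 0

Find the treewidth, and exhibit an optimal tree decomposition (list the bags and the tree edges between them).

Treewidth 2.
Bags: B1 = {1, 5, 6}  B2 = {1, 4, 5}  B3 = {1, 2, 4}  B4 = {1, 2, 3}
Tree: B1–B2, B2–B3, B3–B4

The largest bag has 3 vertices, giving width 2; this decomposition certifies tw(G) ≤ 2. For the lower bound, G contains the cycle 1–6–5–4–2–3–1, so G is not a forest; only forests have treewidth ≤ 1, hence tw(G) ≥ 2. Therefore the treewidth is 2.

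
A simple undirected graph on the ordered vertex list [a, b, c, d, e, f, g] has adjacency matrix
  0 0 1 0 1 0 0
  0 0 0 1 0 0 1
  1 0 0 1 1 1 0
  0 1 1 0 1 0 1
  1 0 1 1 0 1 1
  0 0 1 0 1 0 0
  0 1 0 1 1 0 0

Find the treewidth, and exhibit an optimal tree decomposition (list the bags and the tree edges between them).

Every bag has size at most 3, so the width is 3 − 1 = 2 and tw(G) ≤ 2. On the other hand G contains the 3-clique {d, e, g}. A clique must lie in a single bag of any decomposition, so no decomposition can have width below 2. Hence tw(G) = 2 exactly.

Treewidth 2.
One optimal decomposition is:
Bags: B1 = {d, e, g}  B2 = {c, d, e}  B3 = {a, c, e}  B4 = {c, e, f}  B5 = {b, d, g}
Tree: B1–B2, B2–B3, B3–B4, B1–B5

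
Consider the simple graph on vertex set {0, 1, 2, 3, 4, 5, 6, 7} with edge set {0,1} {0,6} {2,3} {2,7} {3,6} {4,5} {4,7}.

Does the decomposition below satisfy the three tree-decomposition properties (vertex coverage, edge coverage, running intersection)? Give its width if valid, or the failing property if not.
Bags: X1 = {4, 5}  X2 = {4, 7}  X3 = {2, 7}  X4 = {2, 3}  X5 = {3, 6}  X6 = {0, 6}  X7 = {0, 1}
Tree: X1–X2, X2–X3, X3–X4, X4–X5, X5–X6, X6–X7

Every vertex of G appears in some bag (union = {0, 1, 2, 3, 4, 5, 6, 7}); every edge is covered by a bag; and for each vertex v the set of bags containing v is connected in the bag tree. The decomposition is therefore valid. The largest bag has 2 vertices, so the width is 1.

Yes; width 1.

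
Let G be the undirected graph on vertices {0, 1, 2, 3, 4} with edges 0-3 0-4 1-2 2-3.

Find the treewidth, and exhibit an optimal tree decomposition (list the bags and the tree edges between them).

The largest bag has 2 vertices, giving width 1; this decomposition certifies tw(G) ≤ 1. G has an edge, so its treewidth is at least 1. Therefore the treewidth is 1.

Treewidth 1.
One such decomposition:
Bags: B1 = {1, 2}  B2 = {2, 3}  B3 = {0, 3}  B4 = {0, 4}
Tree: B1–B2, B2–B3, B3–B4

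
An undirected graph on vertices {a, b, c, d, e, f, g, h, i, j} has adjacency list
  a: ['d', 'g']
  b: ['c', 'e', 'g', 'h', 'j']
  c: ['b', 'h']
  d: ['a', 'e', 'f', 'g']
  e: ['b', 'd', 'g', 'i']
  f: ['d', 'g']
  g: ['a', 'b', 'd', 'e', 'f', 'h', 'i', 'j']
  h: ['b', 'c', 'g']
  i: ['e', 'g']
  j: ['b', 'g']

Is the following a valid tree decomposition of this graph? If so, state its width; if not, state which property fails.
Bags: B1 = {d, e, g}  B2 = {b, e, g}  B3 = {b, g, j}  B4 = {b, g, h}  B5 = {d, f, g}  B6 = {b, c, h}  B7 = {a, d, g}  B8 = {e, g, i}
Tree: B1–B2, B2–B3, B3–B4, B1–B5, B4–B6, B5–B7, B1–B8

Every vertex of G appears in some bag (union = {a, b, c, d, e, f, g, h, i, j}); every edge is covered by a bag; and for each vertex v the set of bags containing v is connected in the bag tree. The decomposition is therefore valid. The largest bag has 3 vertices, so the width is 2.

Yes; width 2.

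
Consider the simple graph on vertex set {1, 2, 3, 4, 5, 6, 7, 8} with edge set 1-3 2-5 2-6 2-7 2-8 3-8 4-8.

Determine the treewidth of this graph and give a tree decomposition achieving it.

The largest bag has 2 vertices, giving width 1; this decomposition certifies tw(G) ≤ 1. Any graph with an edge has treewidth ≥ 1, and G has the edge 3–8. Therefore the treewidth is 1.

Treewidth 1.
Bags: B1 = {3, 8}  B2 = {2, 8}  B3 = {2, 7}  B4 = {2, 6}  B5 = {1, 3}  B6 = {2, 5}  B7 = {4, 8}
Tree: B1–B2, B2–B3, B2–B4, B1–B5, B3–B6, B1–B7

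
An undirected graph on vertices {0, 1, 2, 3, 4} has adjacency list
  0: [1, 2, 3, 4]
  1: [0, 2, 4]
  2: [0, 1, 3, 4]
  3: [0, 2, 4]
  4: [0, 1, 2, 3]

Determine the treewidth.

A width-3 tree decomposition is:
Bags: B1 = {0, 2, 3, 4}  B2 = {0, 1, 2, 4}
Tree: B1–B2
Each bag holds 4 vertices, so the decomposition has width 3, which upper-bounds the treewidth. On the other hand G contains the 4-clique {0, 1, 2, 4}. A clique must lie in a single bag of any decomposition, so no decomposition can have width below 3. Combining the bounds, tw(G) = 3.

3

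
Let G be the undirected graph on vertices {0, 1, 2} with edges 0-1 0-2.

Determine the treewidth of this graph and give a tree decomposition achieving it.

Treewidth 1.
One such decomposition:
Bags: B1 = {0, 1}  B2 = {0, 2}
Tree: B1–B2

The largest bag has 2 vertices, giving width 1; this decomposition certifies tw(G) ≤ 1. Since G has at least one edge (e.g. 0–1), it is not an edgeless graph, so tw(G) ≥ 1. The upper and lower bounds meet at 1, so that is the treewidth.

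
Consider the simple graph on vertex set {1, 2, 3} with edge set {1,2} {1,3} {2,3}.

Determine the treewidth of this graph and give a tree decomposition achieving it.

Treewidth 2.
One such decomposition:
Bags: B1 = {1, 2, 3}
Tree: (single bag)

A single bag containing all 3 vertices is trivially a valid decomposition of width 2. Conversely, {1, 2, 3} is a clique of size 3, and the vertices of any clique must share a bag in every tree decomposition; so some bag has ≥ 3 vertices and tw(G) ≥ 2. Combining the bounds, tw(G) = 2.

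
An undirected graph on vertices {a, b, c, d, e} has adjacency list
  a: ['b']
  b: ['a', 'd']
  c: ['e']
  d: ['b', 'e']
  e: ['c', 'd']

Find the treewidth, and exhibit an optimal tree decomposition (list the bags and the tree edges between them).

Each bag holds 2 vertices, so the decomposition has width 1, which upper-bounds the treewidth. G has an edge, so its treewidth is at least 1. Therefore the treewidth is 1.

Treewidth 1.
One optimal decomposition is:
Bags: B1 = {c, e}  B2 = {d, e}  B3 = {b, d}  B4 = {a, b}
Tree: B1–B2, B2–B3, B3–B4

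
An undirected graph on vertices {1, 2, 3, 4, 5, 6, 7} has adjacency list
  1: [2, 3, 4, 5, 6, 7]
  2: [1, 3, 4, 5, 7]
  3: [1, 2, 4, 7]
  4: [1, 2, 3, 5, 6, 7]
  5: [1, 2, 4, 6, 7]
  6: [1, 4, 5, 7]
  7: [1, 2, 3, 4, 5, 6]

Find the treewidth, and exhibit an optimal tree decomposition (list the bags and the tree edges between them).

Treewidth 4.
One optimal decomposition is:
Bags: B1 = {1, 2, 3, 4, 7}  B2 = {1, 2, 4, 5, 7}  B3 = {1, 4, 5, 6, 7}
Tree: B1–B2, B2–B3

Every bag has size at most 5, so the width is 5 − 1 = 4 and tw(G) ≤ 4. Conversely, {1, 2, 3, 4, 7} is a clique of size 5, and the vertices of any clique must share a bag in every tree decomposition; so some bag has ≥ 5 vertices and tw(G) ≥ 4. Combining the bounds, tw(G) = 4.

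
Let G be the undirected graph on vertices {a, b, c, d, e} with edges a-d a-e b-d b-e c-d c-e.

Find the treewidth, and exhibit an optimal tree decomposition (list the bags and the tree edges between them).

Every bag has size at most 3, so the width is 3 − 1 = 2 and tw(G) ≤ 2. The edges b–d–a–e–b form a cycle, so G is not a tree and its treewidth is at least 2. Combining the bounds, tw(G) = 2.

Treewidth 2.
Bags: B1 = {b, d, e}  B2 = {a, d, e}  B3 = {c, d, e}
Tree: B1–B2, B2–B3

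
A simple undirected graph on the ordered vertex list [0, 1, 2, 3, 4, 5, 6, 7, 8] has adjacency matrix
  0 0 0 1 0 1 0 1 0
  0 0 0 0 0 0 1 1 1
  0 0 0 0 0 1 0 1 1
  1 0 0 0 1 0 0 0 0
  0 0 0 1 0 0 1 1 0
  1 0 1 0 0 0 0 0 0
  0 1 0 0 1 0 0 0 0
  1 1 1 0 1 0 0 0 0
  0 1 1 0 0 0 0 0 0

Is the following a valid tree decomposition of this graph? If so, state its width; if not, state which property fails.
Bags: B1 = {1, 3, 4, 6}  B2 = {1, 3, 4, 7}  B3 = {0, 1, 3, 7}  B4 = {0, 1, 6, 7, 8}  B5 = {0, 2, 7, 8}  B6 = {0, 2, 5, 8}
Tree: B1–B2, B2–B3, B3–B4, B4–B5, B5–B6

No — bags containing vertex 6 are not connected in the tree.

A tree decomposition must satisfy three properties: every vertex lies in some bag; for every edge, both endpoints lie together in some bag; and for every vertex, the bags containing it form a connected subtree. Here bags containing vertex 6 are not connected in the tree, so the decomposition is invalid.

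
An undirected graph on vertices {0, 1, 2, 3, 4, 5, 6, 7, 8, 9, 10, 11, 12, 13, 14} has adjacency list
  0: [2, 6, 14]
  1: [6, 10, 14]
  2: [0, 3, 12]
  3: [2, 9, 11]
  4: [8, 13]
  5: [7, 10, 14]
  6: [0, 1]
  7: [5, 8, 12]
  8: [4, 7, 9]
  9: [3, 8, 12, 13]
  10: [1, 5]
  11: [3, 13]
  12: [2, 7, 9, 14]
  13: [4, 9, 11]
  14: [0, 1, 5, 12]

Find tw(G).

A width-3 tree decomposition is:
Bags: B1 = {0, 1, 6, 10}  B2 = {0, 1, 10, 14}  B3 = {0, 5, 10, 14}  B4 = {0, 2, 5, 14}  B5 = {2, 5, 12, 14}  B6 = {2, 5, 7, 12}  B7 = {2, 3, 7, 12}  B8 = {3, 7, 9, 12}  B9 = {3, 7, 8, 9}  B10 = {3, 8, 9, 11}  B11 = {8, 9, 11, 13}  B12 = {4, 8, 11, 13}
Tree: B1–B2, B2–B3, B3–B4, B4–B5, B5–B6, B6–B7, B7–B8, B8–B9, B9–B10, B10–B11, B11–B12
Every bag has size at most 4, so the width is 4 − 1 = 3 and tw(G) ≤ 3. For the lower bound: the 4 vertex sets {1,6,10}, {0}, {14}, {2,5,7,12} are disjoint, each induces a connected subgraph, and every pair is joined by at least one edge of G. Contracting each set to a single vertex therefore yields K_{4} as a minor, and since treewidth is minor-monotone, tw(G) ≥ tw(K_{4}) = 3. Combining the bounds, tw(G) = 3.

3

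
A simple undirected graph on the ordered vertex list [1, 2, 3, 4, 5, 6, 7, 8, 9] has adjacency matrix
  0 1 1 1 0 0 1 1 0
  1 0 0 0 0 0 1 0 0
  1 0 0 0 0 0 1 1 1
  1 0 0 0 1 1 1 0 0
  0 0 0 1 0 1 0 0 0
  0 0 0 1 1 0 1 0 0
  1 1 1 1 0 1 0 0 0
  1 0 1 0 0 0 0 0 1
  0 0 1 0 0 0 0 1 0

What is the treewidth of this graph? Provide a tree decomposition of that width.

Every bag has size at most 3, so the width is 3 − 1 = 2 and tw(G) ≤ 2. For the lower bound, the 3 vertices {1, 3, 8} are pairwise adjacent, and any tree decomposition puts a clique entirely inside one bag — forcing width ≥ 2. The upper and lower bounds meet at 2, so that is the treewidth.

Treewidth 2.
One such decomposition:
Bags: B1 = {1, 3, 8}  B2 = {1, 3, 7}  B3 = {1, 4, 7}  B4 = {3, 8, 9}  B5 = {4, 6, 7}  B6 = {1, 2, 7}  B7 = {4, 5, 6}
Tree: B1–B2, B2–B3, B1–B4, B3–B5, B3–B6, B5–B7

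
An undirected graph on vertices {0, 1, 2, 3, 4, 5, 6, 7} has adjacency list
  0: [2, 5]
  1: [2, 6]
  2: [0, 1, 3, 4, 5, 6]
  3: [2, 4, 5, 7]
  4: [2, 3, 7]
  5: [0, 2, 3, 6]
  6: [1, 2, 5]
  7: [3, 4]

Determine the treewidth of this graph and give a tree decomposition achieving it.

Treewidth 2.
One optimal decomposition is:
Bags: B1 = {2, 3, 5}  B2 = {2, 5, 6}  B3 = {0, 2, 5}  B4 = {1, 2, 6}  B5 = {2, 3, 4}  B6 = {3, 4, 7}
Tree: B1–B2, B1–B3, B2–B4, B1–B5, B5–B6

The largest bag has 3 vertices, giving width 2; this decomposition certifies tw(G) ≤ 2. On the other hand G contains the 3-clique {1, 2, 6}. A clique must lie in a single bag of any decomposition, so no decomposition can have width below 2. Therefore the treewidth is 2.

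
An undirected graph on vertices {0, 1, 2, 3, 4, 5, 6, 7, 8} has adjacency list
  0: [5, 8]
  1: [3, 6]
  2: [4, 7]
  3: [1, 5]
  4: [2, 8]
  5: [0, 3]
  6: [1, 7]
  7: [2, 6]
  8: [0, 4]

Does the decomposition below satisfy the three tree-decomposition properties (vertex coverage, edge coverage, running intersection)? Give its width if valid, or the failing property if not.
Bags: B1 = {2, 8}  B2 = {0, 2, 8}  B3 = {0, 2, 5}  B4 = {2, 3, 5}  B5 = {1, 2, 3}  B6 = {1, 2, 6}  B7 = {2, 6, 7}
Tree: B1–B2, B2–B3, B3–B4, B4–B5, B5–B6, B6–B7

A tree decomposition must satisfy three properties: every vertex lies in some bag; for every edge, both endpoints lie together in some bag; and for every vertex, the bags containing it form a connected subtree. Here vertex 4 appears in no bag, so the decomposition is invalid.

No — vertex 4 appears in no bag.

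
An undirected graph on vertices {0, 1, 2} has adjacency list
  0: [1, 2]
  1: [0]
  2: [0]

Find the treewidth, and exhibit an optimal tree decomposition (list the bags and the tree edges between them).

Treewidth 1.
One such decomposition:
Bags: B1 = {0, 1}  B2 = {0, 2}
Tree: B1–B2

Each bag holds 2 vertices, so the decomposition has width 1, which upper-bounds the treewidth. Any graph with an edge has treewidth ≥ 1, and G has the edge 0–1. Combining the bounds, tw(G) = 1.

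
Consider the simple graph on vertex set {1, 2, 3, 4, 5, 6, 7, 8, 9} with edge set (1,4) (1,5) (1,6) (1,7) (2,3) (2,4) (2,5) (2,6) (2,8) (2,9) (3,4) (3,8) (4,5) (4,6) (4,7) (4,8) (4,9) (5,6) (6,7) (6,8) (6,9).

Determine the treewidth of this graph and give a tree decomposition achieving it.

Treewidth 3.
One such decomposition:
Bags: B1 = {1, 4, 5, 6}  B2 = {2, 4, 5, 6}  B3 = {2, 4, 6, 8}  B4 = {2, 3, 4, 8}  B5 = {1, 4, 6, 7}  B6 = {2, 4, 6, 9}
Tree: B1–B2, B2–B3, B3–B4, B1–B5, B3–B6

The largest bag has 4 vertices, giving width 3; this decomposition certifies tw(G) ≤ 3. For the lower bound, the 4 vertices {2, 3, 4, 8} are pairwise adjacent, and any tree decomposition puts a clique entirely inside one bag — forcing width ≥ 3. Hence tw(G) = 3 exactly.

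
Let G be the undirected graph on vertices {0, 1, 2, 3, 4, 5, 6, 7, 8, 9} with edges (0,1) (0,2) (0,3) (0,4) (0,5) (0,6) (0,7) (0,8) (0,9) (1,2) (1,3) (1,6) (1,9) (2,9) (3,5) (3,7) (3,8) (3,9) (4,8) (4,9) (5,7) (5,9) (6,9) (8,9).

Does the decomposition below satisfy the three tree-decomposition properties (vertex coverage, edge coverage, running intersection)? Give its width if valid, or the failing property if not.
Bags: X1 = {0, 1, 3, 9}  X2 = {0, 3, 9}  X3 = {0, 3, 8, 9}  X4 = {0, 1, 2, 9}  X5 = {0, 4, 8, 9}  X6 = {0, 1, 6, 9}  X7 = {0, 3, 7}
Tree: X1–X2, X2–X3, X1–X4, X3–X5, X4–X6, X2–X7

A tree decomposition must satisfy three properties: every vertex lies in some bag; for every edge, both endpoints lie together in some bag; and for every vertex, the bags containing it form a connected subtree. Here vertex 5 appears in no bag, so the decomposition is invalid.

No — vertex 5 appears in no bag.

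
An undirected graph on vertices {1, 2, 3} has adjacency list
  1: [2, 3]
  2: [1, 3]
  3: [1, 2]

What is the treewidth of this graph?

A width-2 tree decomposition is:
Bags: B1 = {1, 2, 3}
Tree: (single bag)
A single bag containing all 3 vertices is trivially a valid decomposition of width 2. Conversely, {1, 2, 3} is a clique of size 3, and the vertices of any clique must share a bag in every tree decomposition; so some bag has ≥ 3 vertices and tw(G) ≥ 2. The upper and lower bounds meet at 2, so that is the treewidth.

2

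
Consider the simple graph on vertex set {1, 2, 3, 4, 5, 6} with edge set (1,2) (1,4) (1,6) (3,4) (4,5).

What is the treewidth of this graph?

1

A width-1 tree decomposition is:
Bags: B1 = {3, 4}  B2 = {4, 5}  B3 = {1, 4}  B4 = {1, 6}  B5 = {1, 2}
Tree: B1–B2, B2–B3, B3–B4, B4–B5
Every bag has size at most 2, so the width is 2 − 1 = 1 and tw(G) ≤ 1. Since G has at least one edge (e.g. 3–4), it is not an edgeless graph, so tw(G) ≥ 1. Hence tw(G) = 1 exactly.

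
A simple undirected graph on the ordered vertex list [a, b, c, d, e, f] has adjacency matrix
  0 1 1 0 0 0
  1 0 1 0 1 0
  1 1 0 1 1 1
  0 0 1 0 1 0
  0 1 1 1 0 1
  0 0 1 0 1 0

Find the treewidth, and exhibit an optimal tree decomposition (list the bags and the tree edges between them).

Every bag has size at most 3, so the width is 3 − 1 = 2 and tw(G) ≤ 2. Conversely, {c, d, e} is a clique of size 3, and the vertices of any clique must share a bag in every tree decomposition; so some bag has ≥ 3 vertices and tw(G) ≥ 2. Hence tw(G) = 2 exactly.

Treewidth 2.
One optimal decomposition is:
Bags: B1 = {c, e, f}  B2 = {b, c, e}  B3 = {c, d, e}  B4 = {a, b, c}
Tree: B1–B2, B1–B3, B2–B4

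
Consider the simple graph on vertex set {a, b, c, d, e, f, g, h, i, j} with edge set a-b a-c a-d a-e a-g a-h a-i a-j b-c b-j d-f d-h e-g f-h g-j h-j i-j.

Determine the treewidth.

A width-2 tree decomposition is:
Bags: B1 = {a, h, j}  B2 = {a, d, h}  B3 = {a, g, j}  B4 = {a, b, j}  B5 = {d, f, h}  B6 = {a, i, j}  B7 = {a, b, c}  B8 = {a, e, g}
Tree: B1–B2, B1–B3, B1–B4, B2–B5, B1–B6, B4–B7, B3–B8
The largest bag has 3 vertices, giving width 2; this decomposition certifies tw(G) ≤ 2. Conversely, {a, d, h} is a clique of size 3, and the vertices of any clique must share a bag in every tree decomposition; so some bag has ≥ 3 vertices and tw(G) ≥ 2. The upper and lower bounds meet at 2, so that is the treewidth.

2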